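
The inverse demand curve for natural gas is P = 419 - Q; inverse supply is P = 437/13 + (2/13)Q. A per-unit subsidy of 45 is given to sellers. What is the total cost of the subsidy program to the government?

Pre-subsidy: 419 - Q = 437/13 + (2/13)Q gives Q* = 334 and P* = 85.
With the subsidy, sellers receive Ps = Pb + 45 for each unit, where Pb is the price buyers pay.
On the curves, Pb = 419 - Q and Ps = 437/13 + (2/13)Q; the wedge Ps − Pb = 45 gives 437/13 + (2/13)Q − (419 - Q) = 45, so Q' = 373.
Then Pb = 419 − 1·373 = 46 and Ps = 437/13 + (2/13)·373 = 91.
Government outlay = subsidy × quantity = 45 × 373 = 16785.

Government cost = 16785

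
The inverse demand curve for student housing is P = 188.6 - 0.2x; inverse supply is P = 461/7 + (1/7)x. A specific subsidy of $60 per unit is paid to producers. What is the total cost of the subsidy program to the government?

Pre-subsidy: 188.6 - 0.2x = 461/7 + (1/7)x gives x* = 358 and P* = 117.
With the subsidy, sellers receive Ps = Pb + 60 for each unit, where Pb is the price buyers pay.
On the curves, Pb = 188.6 - 0.2x and Ps = 461/7 + (1/7)x; the wedge Ps − Pb = 60 gives 461/7 + (1/7)x − (188.6 - 0.2x) = 60, so x' = 533.
Then Pb = 188.6 − 0.2·533 = 82 and Ps = 461/7 + (1/7)·533 = 142.
Government outlay = subsidy × quantity = 60 × 533 = 31980.

Government cost = $31980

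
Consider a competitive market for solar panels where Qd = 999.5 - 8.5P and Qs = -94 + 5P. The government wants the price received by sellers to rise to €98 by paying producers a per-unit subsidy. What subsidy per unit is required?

At a seller price of 98, quantity supplied is -94 + 5·98 = 396.
Buyers absorb 396 only when they pay Pb with 999.5 − 8.5·Pb = 396, i.e. Pb = 71.
s = Ps − Pb = 98 − 71 = 27.

Required subsidy s = €27 per unit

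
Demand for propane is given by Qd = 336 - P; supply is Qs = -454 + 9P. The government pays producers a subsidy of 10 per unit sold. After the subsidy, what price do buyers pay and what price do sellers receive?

Pre-subsidy: 336 - P = -454 + 9P gives P* = 79, Q* = 257.
With the subsidy, sellers receive Ps = Pb + 10 for each unit, where Pb is the price buyers pay.
Supply in terms of Pb becomes Qs = -454 + 9(Pb + 10) = -364 + 9Pb. Setting this equal to demand: 336 - Pb = -364 + 9Pb, so Pb = 70.
Sellers receive Ps = 70 + 10 = 80; Q' = 336 − 1·70 = 266.

Buyers pay 70; sellers receive 80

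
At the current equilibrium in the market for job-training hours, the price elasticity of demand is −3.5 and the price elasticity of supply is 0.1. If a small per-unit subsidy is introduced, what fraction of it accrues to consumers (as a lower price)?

For a small subsidy around the equilibrium, the benefit split depends on the relative slopes, which at a point are proportional to the elasticities.
Buyer share = εs/(εs + |εd|) = 0.1/(0.1 + 3.5) = 1/36; seller share = |εd|/(εs + |εd|) = 35/36.

Consumer share = 1/36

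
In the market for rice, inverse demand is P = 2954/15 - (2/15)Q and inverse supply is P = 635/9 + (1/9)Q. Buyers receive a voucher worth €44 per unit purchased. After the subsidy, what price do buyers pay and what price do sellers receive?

Pre-subsidy: 2954/15 - (2/15)Q = 635/9 + (1/9)Q gives Q* = 517 and P* = 128.
With the rebate, buyers effectively pay Pb = Ps − 44, where Ps is the price sellers receive.
On the curves, Pb = 2954/15 - (2/15)Q and Ps = 635/9 + (1/9)Q; the wedge Ps − Pb = 44 gives 635/9 + (1/9)Q − (2954/15 - (2/15)Q) = 44, so Q' = 697.
Then Pb = 2954/15 − (2/15)·697 = 104 and Ps = 635/9 + (1/9)·697 = 148.

Buyers pay €104; sellers receive €148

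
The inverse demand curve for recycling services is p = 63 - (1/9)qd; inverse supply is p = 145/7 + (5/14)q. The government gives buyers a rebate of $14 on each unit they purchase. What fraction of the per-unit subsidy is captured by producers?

Pre-subsidy: 63 - (1/9)q = 145/7 + (5/14)q gives q* = 5328/59 and p* = 3125/59.
With the rebate, buyers effectively pay pb = ps − 14, where ps is the price sellers receive.
On the curves, pb = 63 - (1/9)q and ps = 145/7 + (5/14)q; the wedge ps − pb = 14 gives 145/7 + (5/14)q − (63 - (1/9)q) = 14, so q' = 7092/59.
Then pb = 63 − (1/9)·(7092/59) = 2929/59 and ps = 145/7 + (5/14)·(7092/59) = 3755/59.
Buyers' price falls by p* − pb = 3125/59 − 2929/59 = 196/59; sellers' price rises by ps − p* = 3755/59 − 3125/59 = 630/59.
So producers capture (630/59)/14 = 45/59 of each unit of subsidy.

Producer share = 45/59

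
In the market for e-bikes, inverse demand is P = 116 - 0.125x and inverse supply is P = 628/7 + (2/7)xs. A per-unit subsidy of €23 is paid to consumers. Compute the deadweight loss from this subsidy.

Deadweight loss = €644

Pre-subsidy: 116 - 0.125x = 628/7 + (2/7)x gives x* = 64 and P* = 108.
With the rebate, buyers effectively pay Pb = Ps − 23, where Ps is the price sellers receive.
On the curves, Pb = 116 - 0.125x and Ps = 628/7 + (2/7)x; the wedge Ps − Pb = 23 gives 628/7 + (2/7)x − (116 - 0.125x) = 23, so x' = 120.
Then Pb = 116 − 0.125·120 = 101 and Ps = 628/7 + (2/7)·120 = 124.
The subsidy expands output by 120 − 64 = 56 past the efficient level; on those units the gap between marginal cost and willingness to pay runs from 0 up to 23.
DWL = ½ × 23 × 56 = 644.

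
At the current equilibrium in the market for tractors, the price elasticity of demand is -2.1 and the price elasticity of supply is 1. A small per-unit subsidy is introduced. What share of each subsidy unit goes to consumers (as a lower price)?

Consumer share = 10/31

For a small subsidy around the equilibrium, the benefit split depends on the relative slopes, which at a point are proportional to the elasticities.
Buyer share = εs/(εs + |εd|) = 1/(1 + 2.1) = 10/31; seller share = |εd|/(εs + |εd|) = 21/31.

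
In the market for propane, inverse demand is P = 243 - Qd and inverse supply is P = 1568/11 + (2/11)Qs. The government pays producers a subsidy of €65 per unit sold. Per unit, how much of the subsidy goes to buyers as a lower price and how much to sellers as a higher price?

Pre-subsidy: 243 - Q = 1568/11 + (2/11)Q gives Q* = 85 and P* = 158.
With the subsidy, sellers receive Ps = Pb + 65 for each unit, where Pb is the price buyers pay.
On the curves, Pb = 243 - Q and Ps = 1568/11 + (2/11)Q; the wedge Ps − Pb = 65 gives 1568/11 + (2/11)Q − (243 - Q) = 65, so Q' = 140.
Then Pb = 243 − 1·140 = 103 and Ps = 1568/11 + (2/11)·140 = 168.
Buyers' price falls by P* − Pb = 158 − 103 = 55; sellers' price rises by Ps − P* = 168 − 158 = 10.

Buyers gain €55 per unit; sellers gain €10 per unit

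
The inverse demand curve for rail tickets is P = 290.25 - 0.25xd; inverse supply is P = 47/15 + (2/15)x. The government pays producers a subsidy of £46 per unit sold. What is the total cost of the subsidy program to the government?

Government cost = £39974

Pre-subsidy: 290.25 - 0.25x = 47/15 + (2/15)x gives x* = 749 and P* = 103.
With the subsidy, sellers receive Ps = Pb + 46 for each unit, where Pb is the price buyers pay.
On the curves, Pb = 290.25 - 0.25x and Ps = 47/15 + (2/15)x; the wedge Ps − Pb = 46 gives 47/15 + (2/15)x − (290.25 - 0.25x) = 46, so x' = 869.
Then Pb = 290.25 − 0.25·869 = 73 and Ps = 47/15 + (2/15)·869 = 119.
Government outlay = subsidy × quantity = 46 × 869 = 39974.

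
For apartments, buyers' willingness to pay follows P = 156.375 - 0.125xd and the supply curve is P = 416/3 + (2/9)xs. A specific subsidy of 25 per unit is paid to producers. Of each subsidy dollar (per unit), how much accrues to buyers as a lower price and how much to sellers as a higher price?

Buyers gain 9 per unit; sellers gain 16 per unit

Pre-subsidy: 156.375 - 0.125x = 416/3 + (2/9)x gives x* = 51 and P* = 150.
With the subsidy, sellers receive Ps = Pb + 25 for each unit, where Pb is the price buyers pay.
On the curves, Pb = 156.375 - 0.125x and Ps = 416/3 + (2/9)x; the wedge Ps − Pb = 25 gives 416/3 + (2/9)x − (156.375 - 0.125x) = 25, so x' = 123.
Then Pb = 156.375 − 0.125·123 = 141 and Ps = 416/3 + (2/9)·123 = 166.
Buyers' price falls by P* − Pb = 150 − 141 = 9; sellers' price rises by Ps − P* = 166 − 150 = 16.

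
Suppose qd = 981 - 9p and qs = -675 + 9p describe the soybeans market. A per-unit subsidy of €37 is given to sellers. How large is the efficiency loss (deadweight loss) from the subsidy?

Deadweight loss = €3080.25

Pre-subsidy: 981 - 9p = -675 + 9p gives p* = 92, q* = 153.
With the subsidy, sellers receive ps = pb + 37 for each unit, where pb is the price buyers pay.
Supply in terms of pb becomes qs = -675 + 9(pb + 37) = -342 + 9pb. Setting this equal to demand: 981 - 9pb = -342 + 9pb, so pb = 73.5.
Sellers receive ps = 73.5 + 37 = 110.5; q' = 981 − 9·73.5 = 319.5.
The subsidy expands output by 319.5 − 153 = 166.5 past the efficient level; on those units the gap between marginal cost and willingness to pay runs from 0 up to 37.
DWL = ½ × 37 × 166.5 = 3080.25.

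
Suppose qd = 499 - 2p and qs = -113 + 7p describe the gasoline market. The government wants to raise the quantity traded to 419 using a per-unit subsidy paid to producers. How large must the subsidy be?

Required subsidy s = 36 per unit

At q = 419, invert demand for the buyer price: pb = (499 − 419)/2 = 40; invert supply for the seller price: ps = (419 − (-113))/7 = 76.
The subsidy must fill the gap: s = ps − pb = 76 − 40 = 36.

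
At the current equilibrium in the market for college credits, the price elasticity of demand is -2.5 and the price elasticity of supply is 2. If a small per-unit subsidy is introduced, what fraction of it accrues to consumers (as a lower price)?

For a small subsidy around the equilibrium, the benefit split depends on the relative slopes, which at a point are proportional to the elasticities.
Buyer share = εs/(εs + |εd|) = 2/(2 + 2.5) = 4/9; seller share = |εd|/(εs + |εd|) = 5/9.

Consumer share = 4/9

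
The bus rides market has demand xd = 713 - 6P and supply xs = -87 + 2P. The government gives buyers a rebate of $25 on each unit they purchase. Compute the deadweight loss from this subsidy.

Deadweight loss = $468.75

Pre-subsidy: 713 - 6P = -87 + 2P gives P* = 100, x* = 113.
With the rebate, buyers effectively pay Pb = Ps − 25, where Ps is the price sellers receive.
Demand in terms of Ps becomes xd = 713 − 6(Ps − 25) = 863 - 6Ps. Setting this equal to supply: 863 - 6Ps = -87 + 2Ps, so Ps = 118.75.
Buyers pay Pb = 118.75 − 25 = 93.75; x' = -87 + 2·118.75 = 150.5.
The subsidy expands output by 150.5 − 113 = 37.5 past the efficient level; on those units the gap between marginal cost and willingness to pay runs from 0 up to 25.
DWL = ½ × 25 × 37.5 = 468.75.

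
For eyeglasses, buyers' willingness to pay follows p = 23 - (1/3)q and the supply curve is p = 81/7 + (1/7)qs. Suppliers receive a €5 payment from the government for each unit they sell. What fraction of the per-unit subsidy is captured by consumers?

Pre-subsidy: 23 - (1/3)q = 81/7 + (1/7)q gives q* = 24 and p* = 15.
With the subsidy, sellers receive ps = pb + 5 for each unit, where pb is the price buyers pay.
On the curves, pb = 23 - (1/3)q and ps = 81/7 + (1/7)q; the wedge ps − pb = 5 gives 81/7 + (1/7)q − (23 - (1/3)q) = 5, so q' = 34.5.
Then pb = 23 − (1/3)·34.5 = 11.5 and ps = 81/7 + (1/7)·34.5 = 16.5.
Buyers' price falls by p* − pb = 15 − 11.5 = 3.5; sellers' price rises by ps − p* = 16.5 − 15 = 1.5.
So consumers capture 3.5/5 = 0.7 of each unit of subsidy.

Consumer share = 0.7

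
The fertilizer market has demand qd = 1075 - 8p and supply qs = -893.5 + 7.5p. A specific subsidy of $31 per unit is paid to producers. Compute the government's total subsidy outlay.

Government cost = $5549

Pre-subsidy: 1075 - 8p = -893.5 + 7.5p gives p* = 127, q* = 59.
With the subsidy, sellers receive ps = pb + 31 for each unit, where pb is the price buyers pay.
Supply in terms of pb becomes qs = -893.5 + 7.5(pb + 31) = -661 + 7.5pb. Setting this equal to demand: 1075 - 8pb = -661 + 7.5pb, so pb = 112.
Sellers receive ps = 112 + 31 = 143; q' = 1075 − 8·112 = 179.
Government outlay = subsidy × quantity = 31 × 179 = 5549.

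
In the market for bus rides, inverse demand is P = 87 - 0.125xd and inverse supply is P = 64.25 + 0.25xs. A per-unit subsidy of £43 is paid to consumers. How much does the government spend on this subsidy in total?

Government cost = 22618/3

Pre-subsidy: 87 - 0.125x = 64.25 + 0.25x gives x* = 182/3 and P* = 953/12.
With the rebate, buyers effectively pay Pb = Ps − 43, where Ps is the price sellers receive.
On the curves, Pb = 87 - 0.125x and Ps = 64.25 + 0.25x; the wedge Ps − Pb = 43 gives 64.25 + 0.25x − (87 - 0.125x) = 43, so x' = 526/3.
Then Pb = 87 − 0.125·(526/3) = 781/12 and Ps = 64.25 + 0.25·(526/3) = 1297/12.
Government outlay = subsidy × quantity = 43 × 526/3 = 22618/3.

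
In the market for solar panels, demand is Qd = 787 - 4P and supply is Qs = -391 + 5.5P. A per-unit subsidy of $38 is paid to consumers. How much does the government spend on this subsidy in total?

Pre-subsidy: 787 - 4P = -391 + 5.5P gives P* = 124, Q* = 291.
With the rebate, buyers effectively pay Pb = Ps − 38, where Ps is the price sellers receive.
Demand in terms of Ps becomes Qd = 787 − 4(Ps − 38) = 939 - 4Ps. Setting this equal to supply: 939 - 4Ps = -391 + 5.5Ps, so Ps = 140.
Buyers pay Pb = 140 − 38 = 102; Q' = -391 + 5.5·140 = 379.
Government outlay = subsidy × quantity = 38 × 379 = 14402.

Government cost = $14402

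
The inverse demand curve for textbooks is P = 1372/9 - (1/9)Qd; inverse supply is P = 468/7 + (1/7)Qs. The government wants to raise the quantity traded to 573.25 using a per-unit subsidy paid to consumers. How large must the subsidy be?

Required subsidy s = 60 per unit

At Q = 573.25, from the demand curve buyers pay Pb = 1372/9 − (1/9)·573.25 = 88.75; from the supply curve sellers need Ps = 468/7 + (1/7)·573.25 = 148.75.
The subsidy must fill the gap: s = Ps − Pb = 148.75 − 88.75 = 60.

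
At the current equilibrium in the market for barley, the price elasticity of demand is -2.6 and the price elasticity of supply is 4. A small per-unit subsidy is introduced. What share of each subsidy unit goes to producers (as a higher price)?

For a small subsidy around the equilibrium, the benefit split depends on the relative slopes, which at a point are proportional to the elasticities.
Buyer share = εs/(εs + |εd|) = 4/(4 + 2.6) = 20/33; seller share = |εd|/(εs + |εd|) = 13/33.
So producers capture 13/33 of the subsidy.

Producer share = 13/33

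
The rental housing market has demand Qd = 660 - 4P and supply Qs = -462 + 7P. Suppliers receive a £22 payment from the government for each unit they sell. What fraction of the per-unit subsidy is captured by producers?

Producer share = 4/11

Pre-subsidy: 660 - 4P = -462 + 7P gives P* = 102, Q* = 252.
With the subsidy, sellers receive Ps = Pb + 22 for each unit, where Pb is the price buyers pay.
Supply in terms of Pb becomes Qs = -462 + 7(Pb + 22) = -308 + 7Pb. Setting this equal to demand: 660 - 4Pb = -308 + 7Pb, so Pb = 88.
Sellers receive Ps = 88 + 22 = 110; Q' = 660 − 4·88 = 308.
Buyers' price falls by P* − Pb = 102 − 88 = 14; sellers' price rises by Ps − P* = 110 − 102 = 8.
So producers capture 8/22 = 4/11 of each unit of subsidy.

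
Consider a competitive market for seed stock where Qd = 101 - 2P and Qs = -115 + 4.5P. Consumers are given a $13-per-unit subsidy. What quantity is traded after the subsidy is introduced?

Pre-subsidy: 101 - 2P = -115 + 4.5P gives P* = 432/13, Q* = 449/13.
With the rebate, buyers effectively pay Pb = Ps − 13, where Ps is the price sellers receive.
Demand in terms of Ps becomes Qd = 101 − 2(Ps − 13) = 127 - 2Ps. Setting this equal to supply: 127 - 2Ps = -115 + 4.5Ps, so Ps = 484/13.
Buyers pay Pb = 484/13 − 13 = 315/13; Q' = -115 + 4.5·(484/13) = 683/13.

Q' = 683/13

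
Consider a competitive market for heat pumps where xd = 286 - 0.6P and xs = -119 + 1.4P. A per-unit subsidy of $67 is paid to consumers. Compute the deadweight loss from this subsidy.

Pre-subsidy: 286 - 0.6P = -119 + 1.4P gives P* = 202.5, x* = 164.5.
With the rebate, buyers effectively pay Pb = Ps − 67, where Ps is the price sellers receive.
Demand in terms of Ps becomes xd = 286 − 0.6(Ps − 67) = 326.2 - 0.6Ps. Setting this equal to supply: 326.2 - 0.6Ps = -119 + 1.4Ps, so Ps = 222.6.
Buyers pay Pb = 222.6 − 67 = 155.6; x' = -119 + 1.4·222.6 = 192.64.
The subsidy expands output by 192.64 − 164.5 = 28.14 past the efficient level; on those units the gap between marginal cost and willingness to pay runs from 0 up to 67.
DWL = ½ × 67 × 28.14 = 942.69.

Deadweight loss = $942.69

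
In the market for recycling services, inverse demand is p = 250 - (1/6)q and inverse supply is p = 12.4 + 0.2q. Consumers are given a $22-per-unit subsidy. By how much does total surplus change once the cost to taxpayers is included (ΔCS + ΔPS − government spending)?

Pre-subsidy: 250 - (1/6)q = 12.4 + 0.2q gives q* = 648 and p* = 142.
With the rebate, buyers effectively pay pb = ps − 22, where ps is the price sellers receive.
On the curves, pb = 250 - (1/6)q and ps = 12.4 + 0.2q; the wedge ps − pb = 22 gives 12.4 + 0.2q − (250 - (1/6)q) = 22, so q' = 708.
Then pb = 250 − (1/6)·708 = 132 and ps = 12.4 + 0.2·708 = 154.
ΔCS = ½(648 + 708)(142 − 132) = 6780; ΔPS = ½(648 + 708)(154 − 142) = 8136.
Government spending = 22 × 708 = 15576.
Net change = 6780 + 8136 − 15576 = -660. The loss equals the DWL triangle ½·22·60.

Net change in total surplus = -$660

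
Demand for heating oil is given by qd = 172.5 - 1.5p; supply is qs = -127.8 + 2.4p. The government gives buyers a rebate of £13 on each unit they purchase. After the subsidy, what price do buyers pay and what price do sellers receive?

Pre-subsidy: 172.5 - 1.5p = -127.8 + 2.4p gives p* = 77, q* = 57.
With the rebate, buyers effectively pay pb = ps − 13, where ps is the price sellers receive.
Demand in terms of ps becomes qd = 172.5 − 1.5(ps − 13) = 192 - 1.5ps. Setting this equal to supply: 192 - 1.5ps = -127.8 + 2.4ps, so ps = 82.
Buyers pay pb = 82 − 13 = 69; q' = -127.8 + 2.4·82 = 69.

Buyers pay £69; sellers receive £82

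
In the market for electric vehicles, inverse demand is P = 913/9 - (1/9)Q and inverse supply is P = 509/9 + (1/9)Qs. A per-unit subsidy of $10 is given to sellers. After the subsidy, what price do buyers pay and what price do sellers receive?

Buyers pay $74; sellers receive $84

Pre-subsidy: 913/9 - (1/9)Q = 509/9 + (1/9)Q gives Q* = 202 and P* = 79.
With the subsidy, sellers receive Ps = Pb + 10 for each unit, where Pb is the price buyers pay.
On the curves, Pb = 913/9 - (1/9)Q and Ps = 509/9 + (1/9)Q; the wedge Ps − Pb = 10 gives 509/9 + (1/9)Q − (913/9 - (1/9)Q) = 10, so Q' = 247.
Then Pb = 913/9 − (1/9)·247 = 74 and Ps = 509/9 + (1/9)·247 = 84.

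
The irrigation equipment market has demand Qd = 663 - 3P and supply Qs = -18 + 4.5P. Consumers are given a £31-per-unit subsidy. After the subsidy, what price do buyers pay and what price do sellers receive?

Buyers pay £72.2; sellers receive £103.2

Pre-subsidy: 663 - 3P = -18 + 4.5P gives P* = 90.8, Q* = 390.6.
With the rebate, buyers effectively pay Pb = Ps − 31, where Ps is the price sellers receive.
Demand in terms of Ps becomes Qd = 663 − 3(Ps − 31) = 756 - 3Ps. Setting this equal to supply: 756 - 3Ps = -18 + 4.5Ps, so Ps = 103.2.
Buyers pay Pb = 103.2 − 31 = 72.2; Q' = -18 + 4.5·103.2 = 446.4.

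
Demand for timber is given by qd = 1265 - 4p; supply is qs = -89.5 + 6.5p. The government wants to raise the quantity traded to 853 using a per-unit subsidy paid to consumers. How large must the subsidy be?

At q = 853, invert demand for the buyer price: pb = (1265 − 853)/4 = 103; invert supply for the seller price: ps = (853 − (-89.5))/6.5 = 145.
The subsidy must fill the gap: s = ps − pb = 145 − 103 = 42.

Required subsidy s = 42 per unit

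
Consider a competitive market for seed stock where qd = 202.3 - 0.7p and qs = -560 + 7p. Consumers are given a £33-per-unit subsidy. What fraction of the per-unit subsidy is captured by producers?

Producer share = 1/11

Pre-subsidy: 202.3 - 0.7p = -560 + 7p gives p* = 99, q* = 133.
With the rebate, buyers effectively pay pb = ps − 33, where ps is the price sellers receive.
Demand in terms of ps becomes qd = 202.3 − 0.7(ps − 33) = 225.4 - 0.7ps. Setting this equal to supply: 225.4 - 0.7ps = -560 + 7ps, so ps = 102.
Buyers pay pb = 102 − 33 = 69; q' = -560 + 7·102 = 154.
Buyers' price falls by p* − pb = 99 − 69 = 30; sellers' price rises by ps − p* = 102 − 99 = 3.
So producers capture 3/33 = 1/11 of each unit of subsidy.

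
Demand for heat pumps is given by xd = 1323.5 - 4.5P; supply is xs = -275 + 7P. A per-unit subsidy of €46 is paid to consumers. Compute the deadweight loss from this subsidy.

Pre-subsidy: 1323.5 - 4.5P = -275 + 7P gives P* = 139, x* = 698.
With the rebate, buyers effectively pay Pb = Ps − 46, where Ps is the price sellers receive.
Demand in terms of Ps becomes xd = 1323.5 − 4.5(Ps − 46) = 1530.5 - 4.5Ps. Setting this equal to supply: 1530.5 - 4.5Ps = -275 + 7Ps, so Ps = 157.
Buyers pay Pb = 157 − 46 = 111; x' = -275 + 7·157 = 824.
The subsidy expands output by 824 − 698 = 126 past the efficient level; on those units the gap between marginal cost and willingness to pay runs from 0 up to 46.
DWL = ½ × 46 × 126 = 2898.

Deadweight loss = €2898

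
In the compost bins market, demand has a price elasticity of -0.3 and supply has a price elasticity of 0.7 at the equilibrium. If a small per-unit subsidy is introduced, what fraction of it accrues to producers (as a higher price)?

Producer share = 0.3

For a small subsidy around the equilibrium, the benefit split depends on the relative slopes, which at a point are proportional to the elasticities.
Buyer share = εs/(εs + |εd|) = 0.7/(0.7 + 0.3) = 0.7; seller share = |εd|/(εs + |εd|) = 0.3.
So producers capture 0.3 of the subsidy.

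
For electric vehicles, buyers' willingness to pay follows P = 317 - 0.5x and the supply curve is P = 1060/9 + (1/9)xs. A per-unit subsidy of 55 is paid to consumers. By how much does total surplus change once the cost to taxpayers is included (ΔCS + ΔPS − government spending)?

Net change in total surplus = -2475

Pre-subsidy: 317 - 0.5x = 1060/9 + (1/9)x gives x* = 326 and P* = 154.
With the rebate, buyers effectively pay Pb = Ps − 55, where Ps is the price sellers receive.
On the curves, Pb = 317 - 0.5x and Ps = 1060/9 + (1/9)x; the wedge Ps − Pb = 55 gives 1060/9 + (1/9)x − (317 - 0.5x) = 55, so x' = 416.
Then Pb = 317 − 0.5·416 = 109 and Ps = 1060/9 + (1/9)·416 = 164.
ΔCS = ½(326 + 416)(154 − 109) = 16695; ΔPS = ½(326 + 416)(164 − 154) = 3710.
Government spending = 55 × 416 = 22880.
Net change = 16695 + 3710 − 22880 = -2475. The loss equals the DWL triangle ½·55·90.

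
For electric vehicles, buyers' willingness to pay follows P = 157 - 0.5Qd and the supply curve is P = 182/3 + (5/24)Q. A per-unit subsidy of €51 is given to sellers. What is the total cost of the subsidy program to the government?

Pre-subsidy: 157 - 0.5Q = 182/3 + (5/24)Q gives Q* = 136 and P* = 89.
With the subsidy, sellers receive Ps = Pb + 51 for each unit, where Pb is the price buyers pay.
On the curves, Pb = 157 - 0.5Q and Ps = 182/3 + (5/24)Q; the wedge Ps − Pb = 51 gives 182/3 + (5/24)Q − (157 - 0.5Q) = 51, so Q' = 208.
Then Pb = 157 − 0.5·208 = 53 and Ps = 182/3 + (5/24)·208 = 104.
Government outlay = subsidy × quantity = 51 × 208 = 10608.

Government cost = €10608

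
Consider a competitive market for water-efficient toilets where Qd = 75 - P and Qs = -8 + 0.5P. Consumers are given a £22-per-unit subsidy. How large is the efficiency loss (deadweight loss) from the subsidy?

Deadweight loss = 242/3

Pre-subsidy: 75 - P = -8 + 0.5P gives P* = 166/3, Q* = 59/3.
With the rebate, buyers effectively pay Pb = Ps − 22, where Ps is the price sellers receive.
Demand in terms of Ps becomes Qd = 75 − 1(Ps − 22) = 97 - Ps. Setting this equal to supply: 97 - Ps = -8 + 0.5Ps, so Ps = 70.
Buyers pay Pb = 70 − 22 = 48; Q' = -8 + 0.5·70 = 27.
The subsidy expands output by 27 − 59/3 = 22/3 past the efficient level; on those units the gap between marginal cost and willingness to pay runs from 0 up to 22.
DWL = ½ × 22 × 22/3 = 242/3.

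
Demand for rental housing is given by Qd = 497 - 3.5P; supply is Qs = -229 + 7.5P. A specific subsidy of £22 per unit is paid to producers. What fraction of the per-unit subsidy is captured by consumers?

Pre-subsidy: 497 - 3.5P = -229 + 7.5P gives P* = 66, Q* = 266.
With the subsidy, sellers receive Ps = Pb + 22 for each unit, where Pb is the price buyers pay.
Supply in terms of Pb becomes Qs = -229 + 7.5(Pb + 22) = -64 + 7.5Pb. Setting this equal to demand: 497 - 3.5Pb = -64 + 7.5Pb, so Pb = 51.
Sellers receive Ps = 51 + 22 = 73; Q' = 497 − 3.5·51 = 318.5.
Buyers' price falls by P* − Pb = 66 − 51 = 15; sellers' price rises by Ps − P* = 73 − 66 = 7.
So consumers capture 15/22 = 15/22 of each unit of subsidy.

Consumer share = 15/22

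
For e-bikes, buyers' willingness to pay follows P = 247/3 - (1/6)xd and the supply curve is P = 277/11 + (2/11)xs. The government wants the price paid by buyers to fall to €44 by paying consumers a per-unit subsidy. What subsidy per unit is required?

Required subsidy s = €23 per unit

At a buyer price of 44, quantity demanded is 494 − 6·44 = 230.
Sellers supply 230 only when they receive Ps = 277/11 + (2/11)·230 = 67.
s = Ps − Pb = 67 − 44 = 23.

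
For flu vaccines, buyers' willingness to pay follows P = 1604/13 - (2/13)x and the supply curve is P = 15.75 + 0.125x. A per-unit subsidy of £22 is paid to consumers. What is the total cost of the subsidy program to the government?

Government cost = 296604/29

Pre-subsidy: 1604/13 - (2/13)x = 15.75 + 0.125x gives x* = 386 and P* = 64.
With the rebate, buyers effectively pay Pb = Ps − 22, where Ps is the price sellers receive.
On the curves, Pb = 1604/13 - (2/13)x and Ps = 15.75 + 0.125x; the wedge Ps − Pb = 22 gives 15.75 + 0.125x − (1604/13 - (2/13)x) = 22, so x' = 13482/29.
Then Pb = 1604/13 − (2/13)·(13482/29) = 1504/29 and Ps = 15.75 + 0.125·(13482/29) = 2142/29.
Government outlay = subsidy × quantity = 22 × 13482/29 = 296604/29.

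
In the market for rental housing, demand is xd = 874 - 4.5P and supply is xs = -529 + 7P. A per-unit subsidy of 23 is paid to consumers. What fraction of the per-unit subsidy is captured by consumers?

Pre-subsidy: 874 - 4.5P = -529 + 7P gives P* = 122, x* = 325.
With the rebate, buyers effectively pay Pb = Ps − 23, where Ps is the price sellers receive.
Demand in terms of Ps becomes xd = 874 − 4.5(Ps − 23) = 977.5 - 4.5Ps. Setting this equal to supply: 977.5 - 4.5Ps = -529 + 7Ps, so Ps = 131.
Buyers pay Pb = 131 − 23 = 108; x' = -529 + 7·131 = 388.
Buyers' price falls by P* − Pb = 122 − 108 = 14; sellers' price rises by Ps − P* = 131 − 122 = 9.
So consumers capture 14/23 = 14/23 of each unit of subsidy.

Consumer share = 14/23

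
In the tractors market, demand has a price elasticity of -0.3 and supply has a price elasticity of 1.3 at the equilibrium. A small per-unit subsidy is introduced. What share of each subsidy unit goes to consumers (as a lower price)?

For a small subsidy around the equilibrium, the benefit split depends on the relative slopes, which at a point are proportional to the elasticities.
Buyer share = εs/(εs + |εd|) = 1.3/(1.3 + 0.3) = 0.8125; seller share = |εd|/(εs + |εd|) = 0.1875.

Consumer share = 0.8125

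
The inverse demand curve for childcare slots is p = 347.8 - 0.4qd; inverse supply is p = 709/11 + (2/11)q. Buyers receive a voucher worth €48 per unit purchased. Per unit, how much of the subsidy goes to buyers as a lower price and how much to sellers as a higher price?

Pre-subsidy: 347.8 - 0.4q = 709/11 + (2/11)q gives q* = 487 and p* = 153.
With the rebate, buyers effectively pay pb = ps − 48, where ps is the price sellers receive.
On the curves, pb = 347.8 - 0.4q and ps = 709/11 + (2/11)q; the wedge ps − pb = 48 gives 709/11 + (2/11)q − (347.8 - 0.4q) = 48, so q' = 569.5.
Then pb = 347.8 − 0.4·569.5 = 120 and ps = 709/11 + (2/11)·569.5 = 168.
Buyers' price falls by p* − pb = 153 − 120 = 33; sellers' price rises by ps − p* = 168 − 153 = 15.

Buyers gain €33 per unit; sellers gain €15 per unit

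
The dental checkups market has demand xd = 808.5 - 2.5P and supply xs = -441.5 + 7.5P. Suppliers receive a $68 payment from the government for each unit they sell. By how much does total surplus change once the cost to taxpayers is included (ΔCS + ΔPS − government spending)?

Net change in total surplus = -$4335

Pre-subsidy: 808.5 - 2.5P = -441.5 + 7.5P gives P* = 125, x* = 496.
With the subsidy, sellers receive Ps = Pb + 68 for each unit, where Pb is the price buyers pay.
Supply in terms of Pb becomes xs = -441.5 + 7.5(Pb + 68) = 68.5 + 7.5Pb. Setting this equal to demand: 808.5 - 2.5Pb = 68.5 + 7.5Pb, so Pb = 74.
Sellers receive Ps = 74 + 68 = 142; x' = 808.5 − 2.5·74 = 623.5.
ΔCS = ½(496 + 623.5)(125 − 74) = 28547.25; ΔPS = ½(496 + 623.5)(142 − 125) = 9515.75.
Government spending = 68 × 623.5 = 42398.
Net change = 28547.25 + 9515.75 − 42398 = -4335. The loss equals the DWL triangle ½·68·127.5.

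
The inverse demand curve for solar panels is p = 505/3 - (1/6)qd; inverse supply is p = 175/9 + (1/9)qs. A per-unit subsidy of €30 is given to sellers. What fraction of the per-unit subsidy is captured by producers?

Pre-subsidy: 505/3 - (1/6)q = 175/9 + (1/9)q gives q* = 536 and p* = 79.
With the subsidy, sellers receive ps = pb + 30 for each unit, where pb is the price buyers pay.
On the curves, pb = 505/3 - (1/6)q and ps = 175/9 + (1/9)q; the wedge ps − pb = 30 gives 175/9 + (1/9)q − (505/3 - (1/6)q) = 30, so q' = 644.
Then pb = 505/3 − (1/6)·644 = 61 and ps = 175/9 + (1/9)·644 = 91.
Buyers' price falls by p* − pb = 79 − 61 = 18; sellers' price rises by ps − p* = 91 − 79 = 12.
So producers capture 12/30 = 0.4 of each unit of subsidy.

Producer share = 0.4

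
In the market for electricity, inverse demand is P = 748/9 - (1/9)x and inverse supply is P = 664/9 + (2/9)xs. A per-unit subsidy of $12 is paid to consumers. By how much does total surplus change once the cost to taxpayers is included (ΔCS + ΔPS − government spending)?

Net change in total surplus = -$216

Pre-subsidy: 748/9 - (1/9)x = 664/9 + (2/9)x gives x* = 28 and P* = 80.
With the rebate, buyers effectively pay Pb = Ps − 12, where Ps is the price sellers receive.
On the curves, Pb = 748/9 - (1/9)x and Ps = 664/9 + (2/9)x; the wedge Ps − Pb = 12 gives 664/9 + (2/9)x − (748/9 - (1/9)x) = 12, so x' = 64.
Then Pb = 748/9 − (1/9)·64 = 76 and Ps = 664/9 + (2/9)·64 = 88.
ΔCS = ½(28 + 64)(80 − 76) = 184; ΔPS = ½(28 + 64)(88 − 80) = 368.
Government spending = 12 × 64 = 768.
Net change = 184 + 368 − 768 = -216. The loss equals the DWL triangle ½·12·36.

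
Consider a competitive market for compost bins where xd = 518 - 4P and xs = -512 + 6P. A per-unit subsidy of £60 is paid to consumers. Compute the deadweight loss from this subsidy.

Deadweight loss = £4320

Pre-subsidy: 518 - 4P = -512 + 6P gives P* = 103, x* = 106.
With the rebate, buyers effectively pay Pb = Ps − 60, where Ps is the price sellers receive.
Demand in terms of Ps becomes xd = 518 − 4(Ps − 60) = 758 - 4Ps. Setting this equal to supply: 758 - 4Ps = -512 + 6Ps, so Ps = 127.
Buyers pay Pb = 127 − 60 = 67; x' = -512 + 6·127 = 250.
The subsidy expands output by 250 − 106 = 144 past the efficient level; on those units the gap between marginal cost and willingness to pay runs from 0 up to 60.
DWL = ½ × 60 × 144 = 4320.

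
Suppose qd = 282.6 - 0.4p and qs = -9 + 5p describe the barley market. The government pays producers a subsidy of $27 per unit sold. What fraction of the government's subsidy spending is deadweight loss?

Pre-subsidy: 282.6 - 0.4p = -9 + 5p gives p* = 54, q* = 261.
With the subsidy, sellers receive ps = pb + 27 for each unit, where pb is the price buyers pay.
Supply in terms of pb becomes qs = -9 + 5(pb + 27) = 126 + 5pb. Setting this equal to demand: 282.6 - 0.4pb = 126 + 5pb, so pb = 29.
Sellers receive ps = 29 + 27 = 56; q' = 282.6 − 0.4·29 = 271.
ΔCS = ½(261 + 271)(54 − 29) = 6650; ΔPS = ½(261 + 271)(56 − 54) = 532.
Government spending = 27 × 271 = 7317.
DWL = ½ × 27 × (271 − 261) = 135; fraction = 135 / 7317 = 5/271.

DWL / government spending = 5/271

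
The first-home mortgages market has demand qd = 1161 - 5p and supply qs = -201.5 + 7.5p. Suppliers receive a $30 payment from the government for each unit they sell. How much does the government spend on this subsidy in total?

Government cost = $21180

Pre-subsidy: 1161 - 5p = -201.5 + 7.5p gives p* = 109, q* = 616.
With the subsidy, sellers receive ps = pb + 30 for each unit, where pb is the price buyers pay.
Supply in terms of pb becomes qs = -201.5 + 7.5(pb + 30) = 23.5 + 7.5pb. Setting this equal to demand: 1161 - 5pb = 23.5 + 7.5pb, so pb = 91.
Sellers receive ps = 91 + 30 = 121; q' = 1161 − 5·91 = 706.
Government outlay = subsidy × quantity = 30 × 706 = 21180.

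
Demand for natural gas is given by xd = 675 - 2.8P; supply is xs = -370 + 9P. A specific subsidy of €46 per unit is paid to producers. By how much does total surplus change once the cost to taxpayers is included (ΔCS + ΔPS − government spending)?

Net change in total surplus = -133308/59

Pre-subsidy: 675 - 2.8P = -370 + 9P gives P* = 5225/59, x* = 25195/59.
With the subsidy, sellers receive Ps = Pb + 46 for each unit, where Pb is the price buyers pay.
Supply in terms of Pb becomes xs = -370 + 9(Pb + 46) = 44 + 9Pb. Setting this equal to demand: 675 - 2.8Pb = 44 + 9Pb, so Pb = 3155/59.
Sellers receive Ps = 3155/59 + 46 = 5869/59; x' = 675 − 2.8·(3155/59) = 30991/59.
ΔCS = ½(25195/59 + 30991/59)(5225/59 − 3155/59) = 58152510/3481; ΔPS = ½(25195/59 + 30991/59)(5869/59 − 5225/59) = 18091892/3481.
Government spending = 46 × 30991/59 = 1425586/59.
Net change = 58152510/3481 + 18091892/3481 − 1425586/59 = -133308/59. The loss equals the DWL triangle ½·46·5796/59.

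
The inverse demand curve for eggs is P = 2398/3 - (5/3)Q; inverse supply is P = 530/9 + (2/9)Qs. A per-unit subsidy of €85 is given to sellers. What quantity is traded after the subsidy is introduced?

Pre-subsidy: 2398/3 - (5/3)Q = 530/9 + (2/9)Q gives Q* = 392 and P* = 146.
With the subsidy, sellers receive Ps = Pb + 85 for each unit, where Pb is the price buyers pay.
On the curves, Pb = 2398/3 - (5/3)Q and Ps = 530/9 + (2/9)Q; the wedge Ps − Pb = 85 gives 530/9 + (2/9)Q − (2398/3 - (5/3)Q) = 85, so Q' = 437.
Then Pb = 2398/3 − (5/3)·437 = 71 and Ps = 530/9 + (2/9)·437 = 156.

Q' = 437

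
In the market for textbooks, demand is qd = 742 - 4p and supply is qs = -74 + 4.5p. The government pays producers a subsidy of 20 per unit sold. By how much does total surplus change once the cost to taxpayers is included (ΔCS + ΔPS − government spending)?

Pre-subsidy: 742 - 4p = -74 + 4.5p gives p* = 96, q* = 358.
With the subsidy, sellers receive ps = pb + 20 for each unit, where pb is the price buyers pay.
Supply in terms of pb becomes qs = -74 + 4.5(pb + 20) = 16 + 4.5pb. Setting this equal to demand: 742 - 4pb = 16 + 4.5pb, so pb = 1452/17.
Sellers receive ps = 1452/17 + 20 = 1792/17; q' = 742 − 4·(1452/17) = 6806/17.
ΔCS = ½(358 + 6806/17)(96 − 1452/17) = 1160280/289; ΔPS = ½(358 + 6806/17)(1792/17 − 96) = 1031360/289.
Government spending = 20 × 6806/17 = 136120/17.
Net change = 1160280/289 + 1031360/289 − 136120/17 = -7200/17. The loss equals the DWL triangle ½·20·720/17.

Net change in total surplus = -7200/17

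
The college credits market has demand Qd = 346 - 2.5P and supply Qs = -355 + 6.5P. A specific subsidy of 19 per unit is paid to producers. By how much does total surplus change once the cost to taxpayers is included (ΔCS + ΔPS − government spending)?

Pre-subsidy: 346 - 2.5P = -355 + 6.5P gives P* = 701/9, Q* = 2723/18.
With the subsidy, sellers receive Ps = Pb + 19 for each unit, where Pb is the price buyers pay.
Supply in terms of Pb becomes Qs = -355 + 6.5(Pb + 19) = -231.5 + 6.5Pb. Setting this equal to demand: 346 - 2.5Pb = -231.5 + 6.5Pb, so Pb = 385/6.
Sellers receive Ps = 385/6 + 19 = 499/6; Q' = 346 − 2.5·(385/6) = 2227/12.
ΔCS = ½(2723/18 + 2227/12)(701/9 − 385/6) = 2995369/1296; ΔPS = ½(2723/18 + 2227/12)(499/6 − 701/9) = 1152065/1296.
Government spending = 19 × 2227/12 = 42313/12.
Net change = 2995369/1296 + 1152065/1296 − 42313/12 = -23465/72. The loss equals the DWL triangle ½·19·1235/36.

Net change in total surplus = -23465/72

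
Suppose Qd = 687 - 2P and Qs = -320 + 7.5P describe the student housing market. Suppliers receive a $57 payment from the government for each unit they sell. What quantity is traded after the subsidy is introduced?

Pre-subsidy: 687 - 2P = -320 + 7.5P gives P* = 106, Q* = 475.
With the subsidy, sellers receive Ps = Pb + 57 for each unit, where Pb is the price buyers pay.
Supply in terms of Pb becomes Qs = -320 + 7.5(Pb + 57) = 107.5 + 7.5Pb. Setting this equal to demand: 687 - 2Pb = 107.5 + 7.5Pb, so Pb = 61.
Sellers receive Ps = 61 + 57 = 118; Q' = 687 − 2·61 = 565.

Q' = 565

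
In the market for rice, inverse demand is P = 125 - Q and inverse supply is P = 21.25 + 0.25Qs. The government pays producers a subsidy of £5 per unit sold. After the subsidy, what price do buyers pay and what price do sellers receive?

Buyers pay £38; sellers receive £43

Pre-subsidy: 125 - Q = 21.25 + 0.25Q gives Q* = 83 and P* = 42.
With the subsidy, sellers receive Ps = Pb + 5 for each unit, where Pb is the price buyers pay.
On the curves, Pb = 125 - Q and Ps = 21.25 + 0.25Q; the wedge Ps − Pb = 5 gives 21.25 + 0.25Q − (125 - Q) = 5, so Q' = 87.
Then Pb = 125 − 1·87 = 38 and Ps = 21.25 + 0.25·87 = 43.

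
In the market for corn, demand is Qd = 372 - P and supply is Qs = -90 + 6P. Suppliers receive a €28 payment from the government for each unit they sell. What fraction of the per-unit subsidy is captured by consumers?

Consumer share = 6/7

Pre-subsidy: 372 - P = -90 + 6P gives P* = 66, Q* = 306.
With the subsidy, sellers receive Ps = Pb + 28 for each unit, where Pb is the price buyers pay.
Supply in terms of Pb becomes Qs = -90 + 6(Pb + 28) = 78 + 6Pb. Setting this equal to demand: 372 - Pb = 78 + 6Pb, so Pb = 42.
Sellers receive Ps = 42 + 28 = 70; Q' = 372 − 1·42 = 330.
Buyers' price falls by P* − Pb = 66 − 42 = 24; sellers' price rises by Ps − P* = 70 − 66 = 4.
So consumers capture 24/28 = 6/7 of each unit of subsidy.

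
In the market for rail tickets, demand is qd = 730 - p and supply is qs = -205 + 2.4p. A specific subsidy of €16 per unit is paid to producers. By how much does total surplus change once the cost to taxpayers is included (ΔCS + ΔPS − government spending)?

Net change in total surplus = -1536/17

Pre-subsidy: 730 - p = -205 + 2.4p gives p* = 275, q* = 455.
With the subsidy, sellers receive ps = pb + 16 for each unit, where pb is the price buyers pay.
Supply in terms of pb becomes qs = -205 + 2.4(pb + 16) = -166.6 + 2.4pb. Setting this equal to demand: 730 - pb = -166.6 + 2.4pb, so pb = 4483/17.
Sellers receive ps = 4483/17 + 16 = 4755/17; q' = 730 − 1·(4483/17) = 7927/17.
ΔCS = ½(455 + 7927/17)(275 − 4483/17) = 1503552/289; ΔPS = ½(455 + 7927/17)(4755/17 − 275) = 626480/289.
Government spending = 16 × 7927/17 = 126832/17.
Net change = 1503552/289 + 626480/289 − 126832/17 = -1536/17. The loss equals the DWL triangle ½·16·192/17.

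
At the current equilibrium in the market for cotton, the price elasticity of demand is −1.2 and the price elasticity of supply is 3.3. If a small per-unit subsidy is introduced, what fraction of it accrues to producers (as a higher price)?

For a small subsidy around the equilibrium, the benefit split depends on the relative slopes, which at a point are proportional to the elasticities.
Buyer share = εs/(εs + |εd|) = 3.3/(3.3 + 1.2) = 11/15; seller share = |εd|/(εs + |εd|) = 4/15.
So producers capture 4/15 of the subsidy.

Producer share = 4/15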